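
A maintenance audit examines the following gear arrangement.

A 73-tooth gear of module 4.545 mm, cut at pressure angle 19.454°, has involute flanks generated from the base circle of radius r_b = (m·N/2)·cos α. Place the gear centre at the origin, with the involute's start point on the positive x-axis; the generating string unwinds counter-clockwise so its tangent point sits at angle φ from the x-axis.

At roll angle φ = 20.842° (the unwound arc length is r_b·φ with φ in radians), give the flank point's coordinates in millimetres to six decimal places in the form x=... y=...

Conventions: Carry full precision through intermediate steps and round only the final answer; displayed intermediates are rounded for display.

topology: single-mesh involute geometry — m = 4.545, N = 73
pitch radius r_p = m·N/2 = 4.545·73/2 = 165.892500
base radius r_b = r_p·cos α = 165.892500·cos 19.454° = 156.421562
roll angle φ = 20.842° = 0.36376152 rad
x = r_b·(cos φ + φ·sin φ) = 166.430759
y = r_b·(sin φ − φ·cos φ) = 2.476669

x=166.430759 y=2.476669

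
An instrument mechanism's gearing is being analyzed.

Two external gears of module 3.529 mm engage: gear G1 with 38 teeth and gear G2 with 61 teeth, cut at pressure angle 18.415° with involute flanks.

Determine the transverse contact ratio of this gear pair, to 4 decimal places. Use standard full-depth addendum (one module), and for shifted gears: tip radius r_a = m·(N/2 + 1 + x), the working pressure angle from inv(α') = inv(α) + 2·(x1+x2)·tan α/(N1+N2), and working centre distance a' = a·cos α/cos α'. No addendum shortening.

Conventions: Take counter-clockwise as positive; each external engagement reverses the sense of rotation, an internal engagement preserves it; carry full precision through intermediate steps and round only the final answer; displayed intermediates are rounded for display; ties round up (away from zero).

1.8344

topology: single-mesh involute geometry — m = 3.529, 38T/61T pair
base radii: r_b1 = 63.617542, r_b2 = 102.122897
tip radii: r_a1 = 70.580000, r_a2 = 111.163500
no profile shift: α' = α, a' = a
action lengths: √(r_a1²−r_b1²) = 30.567053, √(r_a2²−r_b2²) = 43.911703
base pitch p_b = π·m·cos α = 10.518969
CR = (30.567053 + 43.911703 − 174.685500·sin 18.41500°)/10.518969 = 1.834405
contact ratio ≈ 1.8344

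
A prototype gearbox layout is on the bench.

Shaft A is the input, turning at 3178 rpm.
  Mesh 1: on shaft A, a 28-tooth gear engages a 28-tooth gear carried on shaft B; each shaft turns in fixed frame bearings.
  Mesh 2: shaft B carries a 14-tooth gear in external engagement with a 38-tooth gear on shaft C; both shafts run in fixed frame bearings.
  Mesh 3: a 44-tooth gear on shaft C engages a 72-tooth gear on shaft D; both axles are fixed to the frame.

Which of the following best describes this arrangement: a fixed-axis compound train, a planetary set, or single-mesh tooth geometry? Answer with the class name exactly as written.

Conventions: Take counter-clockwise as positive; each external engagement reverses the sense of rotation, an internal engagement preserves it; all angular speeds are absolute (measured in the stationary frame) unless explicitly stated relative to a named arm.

class = fixed-axis compound train [3 meshes; 3 ratios multiply, 3 sense flips]
classification: fixed-axis compound train

fixed-axis compound train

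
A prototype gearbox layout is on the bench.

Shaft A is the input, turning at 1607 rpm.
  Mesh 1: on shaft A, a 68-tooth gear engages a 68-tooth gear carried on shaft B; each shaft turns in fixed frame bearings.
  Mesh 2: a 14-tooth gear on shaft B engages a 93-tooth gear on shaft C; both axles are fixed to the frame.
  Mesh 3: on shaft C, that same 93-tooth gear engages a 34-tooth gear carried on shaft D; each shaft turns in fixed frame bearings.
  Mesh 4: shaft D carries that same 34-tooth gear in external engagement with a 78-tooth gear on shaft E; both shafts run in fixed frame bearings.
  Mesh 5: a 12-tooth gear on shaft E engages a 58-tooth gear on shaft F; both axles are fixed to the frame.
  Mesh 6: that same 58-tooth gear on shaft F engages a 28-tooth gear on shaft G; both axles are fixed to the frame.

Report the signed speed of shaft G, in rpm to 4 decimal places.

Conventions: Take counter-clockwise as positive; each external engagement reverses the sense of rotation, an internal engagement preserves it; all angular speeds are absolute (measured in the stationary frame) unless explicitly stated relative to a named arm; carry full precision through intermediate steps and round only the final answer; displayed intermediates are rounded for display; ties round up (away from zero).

+123.6154 rpm

recognized (7 fixed axles, 6 meshes): fixed-axis compound train
mesh 1 [68T→68T]: ω = 1607.0000×68/68 = 1607.0000 rpm, sense flips to −
mesh 2 [14T→93T]: ω = 1607.0000×14/93 = 241.9140 rpm, sense flips to +
mesh 3 [93T→34T]: ω = 241.9140×93/34 = 661.7059 rpm, sense flips to −
mesh 4 [34T→78T]: ω = 661.7059×34/78 = 288.4359 rpm, sense flips to +
mesh 5 [12T→58T]: ω = 288.4359×12/58 = 59.6764 rpm, sense flips to −
mesh 6 [58T→28T]: ω = 59.6764×58/28 = 123.6154 rpm, sense flips to +
signed output speed = +123.6154 rpm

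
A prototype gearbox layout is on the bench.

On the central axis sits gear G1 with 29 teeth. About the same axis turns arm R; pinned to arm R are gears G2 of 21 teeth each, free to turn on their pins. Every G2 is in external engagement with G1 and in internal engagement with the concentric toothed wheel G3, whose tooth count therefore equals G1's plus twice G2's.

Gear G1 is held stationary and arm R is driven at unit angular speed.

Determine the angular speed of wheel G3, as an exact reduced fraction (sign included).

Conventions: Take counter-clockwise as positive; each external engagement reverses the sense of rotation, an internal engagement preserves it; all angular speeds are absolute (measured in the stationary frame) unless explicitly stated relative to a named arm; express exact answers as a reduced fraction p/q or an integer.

recognized (axles ride arm R): planetary set, 29/21/71 teeth
ring teeth: 29 + 2·21 = 71
29(ω_sun−ω_arm) = −71(ω_ring−ω_arm),  ω_sun = 0, ω_arm = 1
ω_ring = 1 − (29/71)(0−1) = 100/71
exact speed ratio = 100/71

100/71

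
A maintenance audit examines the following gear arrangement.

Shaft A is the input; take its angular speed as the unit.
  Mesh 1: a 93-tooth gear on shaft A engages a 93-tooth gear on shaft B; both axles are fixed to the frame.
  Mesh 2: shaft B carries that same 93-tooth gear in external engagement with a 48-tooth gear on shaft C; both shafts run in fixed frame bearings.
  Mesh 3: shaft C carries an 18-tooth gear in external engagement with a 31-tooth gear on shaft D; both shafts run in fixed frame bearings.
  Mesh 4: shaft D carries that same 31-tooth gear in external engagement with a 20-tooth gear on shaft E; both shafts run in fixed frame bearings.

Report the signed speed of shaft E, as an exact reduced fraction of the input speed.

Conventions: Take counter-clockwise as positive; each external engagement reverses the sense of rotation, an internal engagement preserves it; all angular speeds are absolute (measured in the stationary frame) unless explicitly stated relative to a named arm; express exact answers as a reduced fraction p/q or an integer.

4-mesh fixed-axis compound train (all bearings frame-fixed)
mesh 1 [93T→93T]: |ω|/ω_in = 1×93/93 = 1, sense flips to −
mesh 2 [93T→48T]: |ω|/ω_in = 1×93/48 = 31/16, sense flips to +
mesh 3 [18T→31T]: |ω|/ω_in = (31/16)×18/31 = 9/8, sense flips to −
mesh 4 [31T→20T]: |ω|/ω_in = (9/8)×31/20 = 279/160, sense flips to +
signed output speed (× input speed) = 279/160

279/160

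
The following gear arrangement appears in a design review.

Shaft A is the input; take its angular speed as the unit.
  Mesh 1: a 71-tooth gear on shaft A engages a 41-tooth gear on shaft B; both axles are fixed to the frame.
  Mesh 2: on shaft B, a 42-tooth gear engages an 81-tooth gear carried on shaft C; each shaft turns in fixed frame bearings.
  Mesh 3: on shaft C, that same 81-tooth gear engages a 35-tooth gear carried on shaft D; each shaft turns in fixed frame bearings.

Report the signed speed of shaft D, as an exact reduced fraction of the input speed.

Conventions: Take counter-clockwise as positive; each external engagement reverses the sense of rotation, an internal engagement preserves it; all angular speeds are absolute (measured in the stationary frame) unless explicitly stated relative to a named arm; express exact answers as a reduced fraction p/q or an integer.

-426/205

3-mesh fixed-axis compound train (all bearings frame-fixed)
mesh 1 [71T→41T]: |ω|/ω_in = 1×71/41 = 71/41, sense flips to −
mesh 2 [42T→81T]: |ω|/ω_in = (71/41)×42/81 = 994/1107, sense flips to +
mesh 3 [81T→35T]: |ω|/ω_in = (994/1107)×81/35 = 426/205, sense flips to −
signed output speed (× input speed) = -426/205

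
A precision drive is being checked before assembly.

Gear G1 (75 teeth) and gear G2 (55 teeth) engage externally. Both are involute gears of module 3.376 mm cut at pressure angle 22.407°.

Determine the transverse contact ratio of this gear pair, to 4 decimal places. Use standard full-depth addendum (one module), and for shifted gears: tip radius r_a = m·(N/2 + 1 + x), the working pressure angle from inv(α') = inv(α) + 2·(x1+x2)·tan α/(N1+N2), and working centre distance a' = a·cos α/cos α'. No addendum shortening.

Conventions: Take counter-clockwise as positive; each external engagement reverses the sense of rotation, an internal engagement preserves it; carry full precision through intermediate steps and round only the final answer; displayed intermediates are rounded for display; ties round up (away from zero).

single-mesh involute tooth geometry (75T engaging 55T at module 3.376)
base radii: r_b1 = 117.041633, r_b2 = 85.830531
tip radii: r_a1 = 129.976000, r_a2 = 96.216000
no profile shift: α' = α, a' = a
action lengths: √(r_a1²−r_b1²) = 56.524479, √(r_a2²−r_b2²) = 43.481475
base pitch p_b = π·m·cos α = 9.805257
CR = (56.524479 + 43.481475 − 219.440000·sin 22.40700°)/9.805257 = 1.668399
contact ratio ≈ 1.6684

1.6684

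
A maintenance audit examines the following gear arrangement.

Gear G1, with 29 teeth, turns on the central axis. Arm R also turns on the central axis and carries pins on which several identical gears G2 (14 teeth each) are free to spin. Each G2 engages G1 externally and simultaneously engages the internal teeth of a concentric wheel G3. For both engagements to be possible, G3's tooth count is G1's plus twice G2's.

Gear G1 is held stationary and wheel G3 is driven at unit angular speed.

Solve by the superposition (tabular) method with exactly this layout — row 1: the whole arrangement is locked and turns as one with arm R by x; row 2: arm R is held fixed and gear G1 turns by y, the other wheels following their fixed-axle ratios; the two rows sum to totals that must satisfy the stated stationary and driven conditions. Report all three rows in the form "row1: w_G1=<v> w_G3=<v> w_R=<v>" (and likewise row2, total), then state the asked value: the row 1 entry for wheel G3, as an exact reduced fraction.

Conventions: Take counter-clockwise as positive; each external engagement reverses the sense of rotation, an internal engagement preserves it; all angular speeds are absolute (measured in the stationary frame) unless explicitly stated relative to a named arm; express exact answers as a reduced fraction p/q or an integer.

class = planetary set [G3 = 29+2·14 = 57; Willis about the carrier]
row 1 (train locked, turned with arm): all members turn x
row 2 — arm fixed, fixed-axis ratios: sun y, ring −(29/57)·y, arm 0
boundary: total ω_sun = x + y = 0 and total ω_ring = x − (29/57)·y = 1  ⇒  y = -57/86, x = 57/86
row 2 ring = −(29/57)·(-57/86) = 29/86
totals (row 1 + row 2): sun 57/86 + (-57/86) = 0, ring 57/86 + 29/86 = 1, arm 57/86 + 0 = 57/86
asked cell (row1, ring) = 57/86

row1: w_G1=57/86 w_G3=57/86 w_R=57/86
row2: w_G1=-57/86 w_G3=29/86 w_R=0
total: w_G1=0 w_G3=1 w_R=57/86
asked value: 57/86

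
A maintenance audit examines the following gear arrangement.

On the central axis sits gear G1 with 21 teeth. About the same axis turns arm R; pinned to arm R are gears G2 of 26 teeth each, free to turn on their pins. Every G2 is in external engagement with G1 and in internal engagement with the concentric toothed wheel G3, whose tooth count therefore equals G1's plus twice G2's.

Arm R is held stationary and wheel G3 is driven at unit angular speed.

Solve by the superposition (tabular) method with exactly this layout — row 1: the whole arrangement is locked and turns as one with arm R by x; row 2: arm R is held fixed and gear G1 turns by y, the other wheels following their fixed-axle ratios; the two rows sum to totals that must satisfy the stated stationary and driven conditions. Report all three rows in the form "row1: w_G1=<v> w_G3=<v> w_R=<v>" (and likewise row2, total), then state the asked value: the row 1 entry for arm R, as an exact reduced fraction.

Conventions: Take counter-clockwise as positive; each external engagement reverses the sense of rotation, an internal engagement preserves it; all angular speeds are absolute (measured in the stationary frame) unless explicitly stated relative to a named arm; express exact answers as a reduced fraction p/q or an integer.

row1: w_G1=0 w_G3=0 w_R=0
row2: w_G1=-73/21 w_G3=1 w_R=0
total: w_G1=-73/21 w_G3=1 w_R=0
asked value: 0

recognized (axles ride arm R): planetary set, 21/26/73 teeth
superposition row 1 [locked train]: every member turns x
row 2: sun turns y, ring = −(21/73)·y, arm 0
boundary: total ω_arm = x = 0 and total ω_ring = x − (21/73)·y = 1  ⇒  y = -73/21, x = 0
row 2 ring = −(21/73)·(-73/21) = 1
totals (row 1 + row 2): sun 0 + (-73/21) = -73/21, ring 0 + 1 = 1, arm 0 + 0 = 0
asked cell (row1, arm) = 0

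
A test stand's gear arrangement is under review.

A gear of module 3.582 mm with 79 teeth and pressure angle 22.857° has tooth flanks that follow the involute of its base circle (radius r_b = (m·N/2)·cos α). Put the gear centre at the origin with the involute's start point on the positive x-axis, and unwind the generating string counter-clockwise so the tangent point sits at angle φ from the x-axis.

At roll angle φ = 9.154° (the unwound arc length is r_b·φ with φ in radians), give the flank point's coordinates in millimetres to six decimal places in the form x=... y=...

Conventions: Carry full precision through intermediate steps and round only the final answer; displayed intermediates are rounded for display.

single-mesh involute tooth geometry (79T wheel at module 3.582)
pitch radius r_p = m·N/2 = 3.582·79/2 = 141.489000
base radius r_b = r_p·cos α = 141.489000·cos 22.857° = 130.378885
roll angle φ = 9.154° = 0.15976744 rad
x = r_b·(cos φ + φ·sin φ) = 132.032283
y = r_b·(sin φ − φ·cos φ) = 0.176784

x=132.032283 y=0.176784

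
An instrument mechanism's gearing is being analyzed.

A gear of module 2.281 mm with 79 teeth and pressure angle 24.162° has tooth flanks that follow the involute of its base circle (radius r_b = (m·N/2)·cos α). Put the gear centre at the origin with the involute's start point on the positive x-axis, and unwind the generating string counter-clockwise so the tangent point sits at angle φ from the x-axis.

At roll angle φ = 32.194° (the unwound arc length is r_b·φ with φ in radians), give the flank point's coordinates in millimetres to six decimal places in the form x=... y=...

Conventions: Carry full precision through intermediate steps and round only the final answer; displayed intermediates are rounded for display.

class = single-mesh tooth geometry [base-circle involute, m = 2.281, 79T]
pitch radius r_p = m·N/2 = 2.281·79/2 = 90.099500
base radius r_b = r_p·cos α = 90.099500·cos 24.162° = 82.206044
roll angle φ = 32.194° = 0.56189130 rad
x = r_b·(cos φ + φ·sin φ) = 94.176700
y = r_b·(sin φ − φ·cos φ) = 4.709398

x=94.176700 y=4.709398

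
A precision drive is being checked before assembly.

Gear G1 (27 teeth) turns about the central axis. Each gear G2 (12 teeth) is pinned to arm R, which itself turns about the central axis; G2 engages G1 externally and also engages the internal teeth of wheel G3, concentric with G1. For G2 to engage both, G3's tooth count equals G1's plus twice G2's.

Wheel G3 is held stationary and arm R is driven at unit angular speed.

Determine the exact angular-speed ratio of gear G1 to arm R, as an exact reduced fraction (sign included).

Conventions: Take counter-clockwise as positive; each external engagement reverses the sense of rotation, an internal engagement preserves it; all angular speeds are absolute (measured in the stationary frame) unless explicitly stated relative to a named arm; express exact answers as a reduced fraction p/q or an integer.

recognized (axles ride arm R): planetary set, 27/12/51 teeth
ring teeth: 27 + 2·12 = 51
27(ω_sun−ω_arm) = −51(ω_ring−ω_arm),  ω_ring = 0, ω_arm = 1
ω_sun = 1 − (51/27)(0−1) = 26/9
ω_out/ω_in = 26/9

26/9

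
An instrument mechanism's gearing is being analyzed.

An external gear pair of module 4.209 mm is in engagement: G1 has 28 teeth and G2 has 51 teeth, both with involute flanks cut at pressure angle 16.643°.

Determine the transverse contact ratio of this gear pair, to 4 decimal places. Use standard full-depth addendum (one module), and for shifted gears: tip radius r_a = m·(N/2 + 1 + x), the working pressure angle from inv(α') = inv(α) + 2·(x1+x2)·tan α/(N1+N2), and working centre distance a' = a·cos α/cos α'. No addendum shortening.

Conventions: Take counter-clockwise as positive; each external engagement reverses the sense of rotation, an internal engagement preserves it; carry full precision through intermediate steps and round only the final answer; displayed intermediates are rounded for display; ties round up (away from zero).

class = single-mesh tooth geometry [involute pair 28T × 51T, m = 4.209]
base radii: r_b1 = 56.457466, r_b2 = 102.833242
tip radii: r_a1 = 63.135000, r_a2 = 111.538500
no profile shift: α' = α, a' = a
action lengths: √(r_a1²−r_b1²) = 28.259207, √(r_a2²−r_b2²) = 43.199090
base pitch p_b = π·m·cos α = 12.669026
CR = (28.259207 + 43.199090 − 166.255500·sin 16.64300°)/12.669026 = 1.881871
contact ratio ≈ 1.8819

1.8819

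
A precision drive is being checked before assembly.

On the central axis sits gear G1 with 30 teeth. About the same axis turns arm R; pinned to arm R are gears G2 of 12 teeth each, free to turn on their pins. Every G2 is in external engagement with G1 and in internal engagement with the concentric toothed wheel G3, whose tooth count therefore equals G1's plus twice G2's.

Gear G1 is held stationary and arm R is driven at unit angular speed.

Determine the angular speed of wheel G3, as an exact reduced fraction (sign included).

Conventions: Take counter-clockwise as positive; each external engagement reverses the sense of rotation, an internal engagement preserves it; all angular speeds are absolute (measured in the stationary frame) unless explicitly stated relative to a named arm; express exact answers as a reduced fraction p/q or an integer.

14/9

planetary set (30T centre, 12T on arm, 54T internal) — Willis relation
ring teeth: 30 + 2·12 = 54
30(ω_sun−ω_arm) = −54(ω_ring−ω_arm),  ω_sun = 0, ω_arm = 1
ω_ring = 1 − (30/54)(0−1) = 14/9
exact speed ratio = 14/9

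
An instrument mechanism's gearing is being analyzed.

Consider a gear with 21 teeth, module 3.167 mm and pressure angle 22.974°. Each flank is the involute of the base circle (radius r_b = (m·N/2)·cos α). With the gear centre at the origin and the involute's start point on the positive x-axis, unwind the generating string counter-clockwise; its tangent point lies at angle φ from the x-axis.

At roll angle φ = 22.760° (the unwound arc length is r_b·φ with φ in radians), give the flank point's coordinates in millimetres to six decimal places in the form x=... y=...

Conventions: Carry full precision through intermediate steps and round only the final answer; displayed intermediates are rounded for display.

single-mesh involute tooth geometry (21T wheel at module 3.167)
pitch radius r_p = m·N/2 = 3.167·21/2 = 33.253500
base radius r_b = r_p·cos α = 33.253500·cos 22.974° = 30.615901
roll angle φ = 22.760° = 0.39723694 rad
x = r_b·(cos φ + φ·sin φ) = 32.936993
y = r_b·(sin φ − φ·cos φ) = 0.629660

x=32.936993 y=0.629660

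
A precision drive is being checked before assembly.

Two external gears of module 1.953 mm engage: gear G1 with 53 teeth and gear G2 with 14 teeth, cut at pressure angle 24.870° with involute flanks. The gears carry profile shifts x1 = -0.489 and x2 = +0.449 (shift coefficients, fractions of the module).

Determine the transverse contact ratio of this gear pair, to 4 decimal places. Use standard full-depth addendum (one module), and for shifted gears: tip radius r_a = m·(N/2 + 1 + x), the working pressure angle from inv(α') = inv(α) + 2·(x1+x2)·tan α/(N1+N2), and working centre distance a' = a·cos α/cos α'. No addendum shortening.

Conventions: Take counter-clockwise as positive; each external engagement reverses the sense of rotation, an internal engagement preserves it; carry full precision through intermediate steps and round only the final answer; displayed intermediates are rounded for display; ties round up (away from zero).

1.3648

class = single-mesh tooth geometry [involute pair 53T × 14T, m = 1.953]
base radii: r_b1 = 46.955012, r_b2 = 12.403211
tip radii: r_a1 = 52.752483, r_a2 = 16.500897
inv(α') = inv(24.870°) + 2·(-0.489+0.449)·tan α/(53+14) = 0.02893141  ⇒  α' = 24.72141°
a' = a·cos α / cos α' = 65.4255·cos 24.870°/cos 24.72141° = 65.347161
action lengths: √(r_a1²−r_b1²) = 24.042697, √(r_a2²−r_b2²) = 10.883013
base pitch p_b = π·m·cos α = 5.566548
CR = (24.042697 + 10.883013 − 65.347161·sin 24.72141°)/5.566548 = 1.364778
contact ratio ≈ 1.3648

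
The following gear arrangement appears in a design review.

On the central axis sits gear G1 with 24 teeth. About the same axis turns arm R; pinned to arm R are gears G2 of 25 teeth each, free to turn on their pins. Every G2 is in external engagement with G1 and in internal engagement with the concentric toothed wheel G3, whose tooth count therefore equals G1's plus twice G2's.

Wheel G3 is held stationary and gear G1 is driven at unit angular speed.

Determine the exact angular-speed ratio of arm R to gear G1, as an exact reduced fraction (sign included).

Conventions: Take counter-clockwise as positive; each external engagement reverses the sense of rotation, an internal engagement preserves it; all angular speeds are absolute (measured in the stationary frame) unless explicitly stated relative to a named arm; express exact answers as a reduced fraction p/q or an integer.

class = planetary set [G3 = 24+2·25 = 74; Willis about the carrier]
ring teeth: 24 + 2·25 = 74
24(ω_sun−ω_arm) = −74(ω_ring−ω_arm),  ω_ring = 0, ω_sun = 1
24(1−ω_arm) = −74(0−ω_arm)  ⇒  98·ω_arm = 24  ⇒  ω_arm = 12/49
ω_out/ω_in = 12/49

12/49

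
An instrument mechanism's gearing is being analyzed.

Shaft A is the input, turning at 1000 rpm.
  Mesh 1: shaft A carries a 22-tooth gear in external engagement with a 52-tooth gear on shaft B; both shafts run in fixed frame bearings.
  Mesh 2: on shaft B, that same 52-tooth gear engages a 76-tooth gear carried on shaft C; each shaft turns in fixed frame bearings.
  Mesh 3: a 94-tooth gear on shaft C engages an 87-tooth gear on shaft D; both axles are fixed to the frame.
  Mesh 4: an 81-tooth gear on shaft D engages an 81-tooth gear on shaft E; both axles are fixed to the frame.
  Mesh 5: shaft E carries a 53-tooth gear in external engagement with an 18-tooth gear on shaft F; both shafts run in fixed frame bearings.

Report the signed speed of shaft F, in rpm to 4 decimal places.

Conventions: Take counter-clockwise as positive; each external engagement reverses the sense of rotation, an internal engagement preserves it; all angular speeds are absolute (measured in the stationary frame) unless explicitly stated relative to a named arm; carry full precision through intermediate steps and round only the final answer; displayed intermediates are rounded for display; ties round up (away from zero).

-920.9182 rpm

topology: fixed-axis compound train — 5 meshes, A→F
mesh 1 [22T→52T]: ω = 1000.0000×22/52 = 423.0769 rpm, sense flips to −
mesh 2 [52T→76T]: ω = 423.0769×52/76 = 289.4737 rpm, sense flips to +
mesh 3 [94T→87T]: ω = 289.4737×94/87 = 312.7647 rpm, sense flips to −
mesh 4 [81T→81T]: ω = 312.7647×81/81 = 312.7647 rpm, sense flips to +
mesh 5 [53T→18T]: ω = 312.7647×53/18 = 920.9182 rpm, sense flips to −
signed output speed = -920.9182 rpm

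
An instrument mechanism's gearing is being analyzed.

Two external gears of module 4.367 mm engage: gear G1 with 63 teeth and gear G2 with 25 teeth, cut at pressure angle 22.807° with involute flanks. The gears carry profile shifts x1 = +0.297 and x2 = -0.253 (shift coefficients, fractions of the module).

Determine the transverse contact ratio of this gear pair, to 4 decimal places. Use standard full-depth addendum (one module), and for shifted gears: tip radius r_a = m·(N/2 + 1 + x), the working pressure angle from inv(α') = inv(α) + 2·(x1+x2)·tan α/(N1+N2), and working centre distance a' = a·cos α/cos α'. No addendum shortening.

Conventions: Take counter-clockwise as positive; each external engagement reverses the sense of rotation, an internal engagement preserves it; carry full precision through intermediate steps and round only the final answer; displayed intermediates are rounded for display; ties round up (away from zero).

1.5933

recognized (one external pair, fixed centres): single-mesh tooth geometry, m = 4.367, N1 = 63, N2 = 25
base radii: r_b1 = 126.805442, r_b2 = 50.319620
tip radii: r_a1 = 143.224499, r_a2 = 57.849649
inv(α') = inv(22.807°) + 2·(+0.297-0.253)·tan α/(63+25) = 0.02286832  ⇒  α' = 22.94236°
a' = a·cos α / cos α' = 192.1480·cos 22.807°/cos 22.94236° = 192.339609
action lengths: √(r_a1²−r_b1²) = 66.585561, √(r_a2²−r_b2²) = 28.539757
base pitch p_b = π·m·cos α = 12.646700
CR = (66.585561 + 28.539757 − 192.339609·sin 22.94236°)/12.646700 = 1.593333
contact ratio ≈ 1.5933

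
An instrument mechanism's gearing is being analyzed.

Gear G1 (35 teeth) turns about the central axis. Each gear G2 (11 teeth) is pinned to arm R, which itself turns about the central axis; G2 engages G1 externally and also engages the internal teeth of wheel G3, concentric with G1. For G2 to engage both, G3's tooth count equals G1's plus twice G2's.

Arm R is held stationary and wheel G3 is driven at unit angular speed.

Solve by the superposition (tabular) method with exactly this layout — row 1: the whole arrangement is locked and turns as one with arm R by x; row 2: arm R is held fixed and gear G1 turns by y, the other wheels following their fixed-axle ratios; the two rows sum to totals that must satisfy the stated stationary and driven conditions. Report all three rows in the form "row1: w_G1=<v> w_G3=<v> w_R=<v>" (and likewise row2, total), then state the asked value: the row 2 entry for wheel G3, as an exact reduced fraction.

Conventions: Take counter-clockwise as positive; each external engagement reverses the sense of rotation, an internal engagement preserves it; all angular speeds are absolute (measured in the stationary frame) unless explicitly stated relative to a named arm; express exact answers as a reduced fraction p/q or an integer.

row1: w_G1=0 w_G3=0 w_R=0
row2: w_G1=-57/35 w_G3=1 w_R=0
total: w_G1=-57/35 w_G3=1 w_R=0
asked value: 1

recognized (axles ride arm R): planetary set, 35/11/57 teeth
superposition row 1 [locked train]: every member turns x
row 2 (arm held, sun turns y): ω_ring = −(35/57)·y, ω_arm = 0
boundary: total ω_arm = x = 0 and total ω_ring = x − (35/57)·y = 1  ⇒  y = -57/35, x = 0
row 2 ring = −(35/57)·(-57/35) = 1
totals (row 1 + row 2): sun 0 + (-57/35) = -57/35, ring 0 + 1 = 1, arm 0 + 0 = 0
asked cell (row2, ring) = 1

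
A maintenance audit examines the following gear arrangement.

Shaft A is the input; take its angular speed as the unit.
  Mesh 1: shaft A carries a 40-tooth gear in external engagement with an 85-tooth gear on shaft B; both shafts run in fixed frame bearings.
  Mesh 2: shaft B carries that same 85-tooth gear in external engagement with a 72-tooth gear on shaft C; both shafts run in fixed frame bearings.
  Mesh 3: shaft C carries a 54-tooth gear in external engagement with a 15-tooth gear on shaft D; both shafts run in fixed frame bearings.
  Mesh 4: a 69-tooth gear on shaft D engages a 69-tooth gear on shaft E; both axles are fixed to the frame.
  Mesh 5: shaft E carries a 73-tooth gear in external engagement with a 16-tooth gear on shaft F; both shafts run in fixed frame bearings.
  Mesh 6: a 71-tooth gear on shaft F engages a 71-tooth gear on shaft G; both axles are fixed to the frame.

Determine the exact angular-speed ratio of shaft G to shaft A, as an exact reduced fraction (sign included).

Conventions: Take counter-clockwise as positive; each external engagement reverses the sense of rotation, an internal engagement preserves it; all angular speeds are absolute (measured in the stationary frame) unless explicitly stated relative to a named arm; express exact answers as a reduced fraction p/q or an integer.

73/8

class = fixed-axis compound train [6 meshes; 6 ratios multiply, 6 sense flips]
mesh 1 [40T→85T]: running ratio 8/17, sense −
mesh 2 [85T→72T]: running ratio 5/9, sense +
mesh 3 [54T→15T]: running ratio 2, sense −
mesh 4 [69T→69T]: running ratio 2, sense +
mesh 5 [73T→16T]: running ratio 73/8, sense −
mesh 6 [71T→71T]: running ratio 73/8, sense +
ω_out/ω_in = 73/8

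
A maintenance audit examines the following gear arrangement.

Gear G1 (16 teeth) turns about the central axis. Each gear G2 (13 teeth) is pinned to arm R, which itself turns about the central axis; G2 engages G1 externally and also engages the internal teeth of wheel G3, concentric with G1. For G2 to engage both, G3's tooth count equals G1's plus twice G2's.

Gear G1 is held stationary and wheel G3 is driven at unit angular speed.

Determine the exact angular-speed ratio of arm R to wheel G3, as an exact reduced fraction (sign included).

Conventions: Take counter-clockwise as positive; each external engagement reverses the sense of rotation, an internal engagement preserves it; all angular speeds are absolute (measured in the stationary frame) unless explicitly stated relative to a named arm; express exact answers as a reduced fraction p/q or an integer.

21/29

recognized (axles ride arm R): planetary set, 16/13/42 teeth
ring teeth: 16 + 2·13 = 42
16(ω_sun−ω_arm) = −42(ω_ring−ω_arm),  ω_sun = 0, ω_ring = 1
16(0−ω_arm) = −42(1−ω_arm)  ⇒  58·ω_arm = 42  ⇒  ω_arm = 21/29
ω_out/ω_in = 21/29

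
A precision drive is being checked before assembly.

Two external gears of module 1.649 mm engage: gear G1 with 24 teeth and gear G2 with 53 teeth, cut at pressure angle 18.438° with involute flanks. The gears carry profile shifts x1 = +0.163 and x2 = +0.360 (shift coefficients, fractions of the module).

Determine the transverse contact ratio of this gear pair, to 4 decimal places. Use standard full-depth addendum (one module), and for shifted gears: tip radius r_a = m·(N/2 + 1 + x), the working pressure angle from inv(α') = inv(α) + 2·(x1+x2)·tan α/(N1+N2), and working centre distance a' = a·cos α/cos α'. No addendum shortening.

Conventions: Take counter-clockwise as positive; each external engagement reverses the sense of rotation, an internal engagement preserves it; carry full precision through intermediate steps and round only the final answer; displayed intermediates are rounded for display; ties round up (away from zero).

1.6617

single-mesh involute tooth geometry (24T engaging 53T at module 1.649)
base radii: r_b1 = 18.772212, r_b2 = 41.455301
tip radii: r_a1 = 21.705787, r_a2 = 45.941140
inv(α') = inv(18.438°) + 2·(+0.163+0.360)·tan α/(24+53) = 0.01611764  ⇒  α' = 20.51043°
a' = a·cos α / cos α' = 63.4865·cos 18.438°/cos 20.51043° = 64.303834
action lengths: √(r_a1²−r_b1²) = 10.897029, √(r_a2²−r_b2²) = 19.800160
base pitch p_b = π·m·cos α = 4.914554
CR = (10.897029 + 19.800160 − 64.303834·sin 20.51043°)/4.914554 = 1.661708
contact ratio ≈ 1.6617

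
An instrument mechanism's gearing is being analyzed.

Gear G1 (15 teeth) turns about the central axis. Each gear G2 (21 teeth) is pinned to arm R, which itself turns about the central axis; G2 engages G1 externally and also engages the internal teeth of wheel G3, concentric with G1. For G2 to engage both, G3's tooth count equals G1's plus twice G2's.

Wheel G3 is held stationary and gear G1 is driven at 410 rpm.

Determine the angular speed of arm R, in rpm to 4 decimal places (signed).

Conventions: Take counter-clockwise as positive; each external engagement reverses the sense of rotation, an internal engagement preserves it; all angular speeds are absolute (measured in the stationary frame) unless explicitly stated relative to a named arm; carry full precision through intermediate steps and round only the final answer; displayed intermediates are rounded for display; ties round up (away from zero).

class = planetary set [G3 = 15+2·21 = 57; Willis about the carrier]
normalise by the input: solve with ω_sun = 1, then scale by 410 rpm
ring teeth: 15 + 2·21 = 57
15(ω_sun−ω_arm) = −57(ω_ring−ω_arm),  ω_ring = 0, ω_sun = 1
15(1−ω_arm) = −57(0−ω_arm)  ⇒  72·ω_arm = 15  ⇒  ω_arm = 5/24
scale: ω_arm = 5/24 × 410 rpm = +85.4167 rpm

+85.4167 rpm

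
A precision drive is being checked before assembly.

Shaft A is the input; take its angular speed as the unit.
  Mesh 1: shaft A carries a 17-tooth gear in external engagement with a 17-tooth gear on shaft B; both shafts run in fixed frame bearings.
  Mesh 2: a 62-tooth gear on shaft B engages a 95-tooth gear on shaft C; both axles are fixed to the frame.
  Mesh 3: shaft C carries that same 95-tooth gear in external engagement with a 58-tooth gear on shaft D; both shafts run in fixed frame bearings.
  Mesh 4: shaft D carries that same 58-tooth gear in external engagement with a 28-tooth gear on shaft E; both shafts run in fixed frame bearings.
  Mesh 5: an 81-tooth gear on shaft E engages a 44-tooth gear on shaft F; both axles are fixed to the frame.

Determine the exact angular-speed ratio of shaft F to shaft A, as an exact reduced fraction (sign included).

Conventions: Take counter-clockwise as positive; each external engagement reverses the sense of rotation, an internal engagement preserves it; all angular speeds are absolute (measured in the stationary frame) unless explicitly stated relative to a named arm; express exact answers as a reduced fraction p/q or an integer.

class = fixed-axis compound train [5 meshes; 5 ratios multiply, 5 sense flips]
mesh 1 [17T→17T]: running ratio 1, sense −
mesh 2 [62T→95T]: running ratio 62/95, sense +
mesh 3 [95T→58T]: running ratio 31/29, sense −
mesh 4 [58T→28T]: running ratio 31/14, sense +
mesh 5 [81T→44T]: running ratio 2511/616, sense −
ω_out/ω_in = -2511/616

-2511/616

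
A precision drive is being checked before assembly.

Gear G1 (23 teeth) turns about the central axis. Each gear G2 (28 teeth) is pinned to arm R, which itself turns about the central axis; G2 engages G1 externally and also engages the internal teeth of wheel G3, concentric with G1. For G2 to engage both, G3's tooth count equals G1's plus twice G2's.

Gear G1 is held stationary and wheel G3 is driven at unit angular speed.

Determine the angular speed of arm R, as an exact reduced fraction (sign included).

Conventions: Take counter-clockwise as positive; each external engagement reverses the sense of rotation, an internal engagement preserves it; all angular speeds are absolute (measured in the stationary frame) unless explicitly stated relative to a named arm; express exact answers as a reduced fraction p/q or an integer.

79/102

planetary set (23T centre, 28T on arm, 79T internal) — Willis relation
ring teeth: 23 + 2·28 = 79
23(ω_sun−ω_arm) = −79(ω_ring−ω_arm),  ω_sun = 0, ω_ring = 1
23(0−ω_arm) = −79(1−ω_arm)  ⇒  102·ω_arm = 79  ⇒  ω_arm = 79/102
exact speed ratio = 79/102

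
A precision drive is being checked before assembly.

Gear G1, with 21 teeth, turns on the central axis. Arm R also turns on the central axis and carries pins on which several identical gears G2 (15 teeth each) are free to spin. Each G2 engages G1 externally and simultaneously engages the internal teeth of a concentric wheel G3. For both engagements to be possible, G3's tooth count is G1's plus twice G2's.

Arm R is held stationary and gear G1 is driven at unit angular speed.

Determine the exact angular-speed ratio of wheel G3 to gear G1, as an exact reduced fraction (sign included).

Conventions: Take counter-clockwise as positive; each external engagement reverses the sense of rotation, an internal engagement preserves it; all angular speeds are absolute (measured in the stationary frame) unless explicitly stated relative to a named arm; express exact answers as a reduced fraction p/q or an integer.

-7/17

planetary set (21T centre, 15T on arm, 51T internal) — Willis relation
ring teeth: 21 + 2·15 = 51
21(ω_sun−ω_arm) = −51(ω_ring−ω_arm),  ω_arm = 0, ω_sun = 1
ω_ring = 0 − (21/51)(1−0) = -7/17
ω_out/ω_in = -7/17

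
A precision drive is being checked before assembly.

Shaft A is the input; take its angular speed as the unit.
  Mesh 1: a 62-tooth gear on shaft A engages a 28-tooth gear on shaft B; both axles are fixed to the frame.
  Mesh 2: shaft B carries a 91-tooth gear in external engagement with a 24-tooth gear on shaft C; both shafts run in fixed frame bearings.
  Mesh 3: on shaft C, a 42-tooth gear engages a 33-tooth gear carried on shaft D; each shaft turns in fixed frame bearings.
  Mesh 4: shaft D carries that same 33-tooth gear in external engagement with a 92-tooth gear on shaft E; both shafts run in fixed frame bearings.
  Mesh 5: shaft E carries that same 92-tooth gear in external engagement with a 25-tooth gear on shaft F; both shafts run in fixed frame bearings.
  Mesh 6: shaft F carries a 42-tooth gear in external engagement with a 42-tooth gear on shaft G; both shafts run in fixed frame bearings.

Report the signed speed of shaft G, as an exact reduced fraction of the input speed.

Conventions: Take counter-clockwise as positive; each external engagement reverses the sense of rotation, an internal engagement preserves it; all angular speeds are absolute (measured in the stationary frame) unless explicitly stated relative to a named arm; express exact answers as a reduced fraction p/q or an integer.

6-mesh fixed-axis compound train (all bearings frame-fixed)
mesh 1 [62T→28T]: |ω|/ω_in = 1×62/28 = 31/14, sense flips to −
mesh 2 [91T→24T]: |ω|/ω_in = (31/14)×91/24 = 403/48, sense flips to +
mesh 3 [42T→33T]: |ω|/ω_in = (403/48)×42/33 = 2821/264, sense flips to −
mesh 4 [33T→92T]: |ω|/ω_in = (2821/264)×33/92 = 2821/736, sense flips to +
mesh 5 [92T→25T]: |ω|/ω_in = (2821/736)×92/25 = 2821/200, sense flips to −
mesh 6 [42T→42T]: |ω|/ω_in = (2821/200)×42/42 = 2821/200, sense flips to +
signed output speed (× input speed) = 2821/200

2821/200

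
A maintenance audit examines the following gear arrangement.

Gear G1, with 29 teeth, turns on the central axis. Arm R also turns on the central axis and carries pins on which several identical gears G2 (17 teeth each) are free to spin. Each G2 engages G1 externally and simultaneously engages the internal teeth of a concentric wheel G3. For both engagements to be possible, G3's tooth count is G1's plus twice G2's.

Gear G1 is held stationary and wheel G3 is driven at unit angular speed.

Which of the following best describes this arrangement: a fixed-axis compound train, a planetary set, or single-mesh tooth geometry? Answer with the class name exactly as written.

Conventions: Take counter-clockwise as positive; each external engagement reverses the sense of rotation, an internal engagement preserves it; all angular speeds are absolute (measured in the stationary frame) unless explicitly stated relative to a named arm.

recognized (axles ride arm R): planetary set, 29/17/63 teeth
classification: planetary set

planetary set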